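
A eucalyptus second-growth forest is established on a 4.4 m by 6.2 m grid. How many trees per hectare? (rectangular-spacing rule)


Formula: TPH = 10000 m^2/ha / (spacing_x * spacing_y)
Area per tree = 4.4 m * 6.2 m = 27.28 m^2
TPH = 10000 / 27.28 = 367 trees/ha

367


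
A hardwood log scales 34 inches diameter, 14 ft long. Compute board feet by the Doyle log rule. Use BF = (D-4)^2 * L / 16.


Doyle: BF = (D - 4)^2 * L / 16
Adjusted diameter = 34 - 4 = 30 in
(D-4)^2 = 30^2 = 900
BF = 900 * 14 / 16 = 788 BF

788


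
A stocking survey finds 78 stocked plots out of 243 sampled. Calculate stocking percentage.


Formula: Stocking % = stocked plots / total plots * 100
Stocking = 78 / 243 * 100
Stocking = 0.321 * 100 = 32.1%

32.1


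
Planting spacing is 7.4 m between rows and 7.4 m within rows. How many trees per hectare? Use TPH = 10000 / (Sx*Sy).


Formula: TPH = 10000 m^2/ha / (spacing_x * spacing_y)
Area per tree = 7.4 m * 7.4 m = 54.76 m^2
TPH = 10000 / 54.76 = 183 trees/ha

183


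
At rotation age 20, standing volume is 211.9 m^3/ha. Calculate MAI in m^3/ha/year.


Formula: MAI = Total Volume / Stand Age
MAI = 211.9 m^3/ha / 20 years
MAI = 10.6 m^3/ha/year

10.6


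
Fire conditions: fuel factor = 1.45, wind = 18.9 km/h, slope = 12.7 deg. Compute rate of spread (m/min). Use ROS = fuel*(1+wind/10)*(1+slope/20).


Formula: ROS = fuel * (1 + wind/10) * (1 + slope/20)
Wind factor = 1 + 18.9/10 = 2.89
Slope factor = 1 + 12.7/20 = 1.635
ROS = 1.45 * 2.89 * 1.635 = 6.85 m/min

6.85


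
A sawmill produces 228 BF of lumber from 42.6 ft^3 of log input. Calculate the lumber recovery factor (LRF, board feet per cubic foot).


Formula: LRF = Lumber Output (BF) / Log Input (ft^3)
LRF = 228 BF / 42.6 ft^3
LRF = 5.35 BF/ft^3

5.35


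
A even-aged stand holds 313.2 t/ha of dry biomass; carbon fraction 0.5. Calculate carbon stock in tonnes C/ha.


Formula: Carbon Stock = Biomass * Carbon Fraction
C = 313.2 t/ha * 0.5
C = 156.6 t C/ha

156.6


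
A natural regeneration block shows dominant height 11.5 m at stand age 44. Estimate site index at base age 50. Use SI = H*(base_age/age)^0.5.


Formula: SI = H_dom * (base_age / age)^0.5
Age ratio = 50 / 44 = 1.13636
sqrt(age_ratio) = 1.066
SI = 11.5 * 1.066 = 12.3 m

12.3


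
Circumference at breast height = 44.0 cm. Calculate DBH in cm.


Formula: DBH = C / pi
DBH = 44.0 / pi
pi = 3.14159...
DBH = 14.0 cm

14.0


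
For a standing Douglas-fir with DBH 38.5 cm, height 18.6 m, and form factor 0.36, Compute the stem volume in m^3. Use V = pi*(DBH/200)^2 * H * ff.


Formula: V = pi * (DBH/200)^2 * H * ff
Radius = DBH/200 = 38.5/200 = 0.1925 m
Radius^2 = 0.1925^2 = 0.03705625 m^2
V = pi * 0.03705625 * 18.6 * 0.36
V = 0.78 m^3

0.78


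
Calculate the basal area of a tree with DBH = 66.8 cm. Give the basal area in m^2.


Formula: BA = pi * (DBH/2)^2 / 10000  (cm^2 to m^2)
Radius = DBH/2 = 66.8/2 = 33.4 cm
BA = pi * 33.4^2 / 10000
   = 3504.6351 cm^2 / 10000
   = 0.3505 m^2

0.3505


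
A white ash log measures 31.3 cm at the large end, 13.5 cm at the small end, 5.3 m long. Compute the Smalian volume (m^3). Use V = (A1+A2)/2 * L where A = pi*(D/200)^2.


Smalian: V = (A1 + A2)/2 * L,  A = pi*(D/200)^2
A1 = pi*(31.3/200)^2 = 0.076945 m^2
A2 = pi*(13.5/200)^2 = 0.014314 m^2
V = (0.076945+0.014314)/2*5.3 = 0.2418 m^3

0.2418


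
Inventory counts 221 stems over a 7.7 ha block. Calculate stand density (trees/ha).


Formula: Stand Density = N_trees / Area_ha
Density = 221 trees / 7.7 ha
Density = 29 trees/ha

29


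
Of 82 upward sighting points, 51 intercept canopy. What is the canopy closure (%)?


Formula: Canopy closure = covered points / total points * 100
Closure = 51 / 82 * 100
Closure = 0.622 * 100 = 62.2%

62.2


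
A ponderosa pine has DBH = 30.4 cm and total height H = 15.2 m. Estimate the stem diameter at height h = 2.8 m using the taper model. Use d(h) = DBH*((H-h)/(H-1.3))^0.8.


Taper: d(h) = DBH * ((H - h) / (H - 1.3))^0.8
Numerator = H - h = 15.2 - 2.8 = 12.4 m
Denominator = H - 1.3 = 15.2 - 1.3 = 13.9 m
Ratio = 12.4 / 13.9 = 0.89209
d = 30.4 * 0.89209^0.8 = 27.7 cm

27.7


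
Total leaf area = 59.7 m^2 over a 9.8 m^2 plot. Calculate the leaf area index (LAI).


Formula: LAI = total leaf area / ground area  (dimensionless)
LAI = 59.7 m^2 / 9.8 m^2
LAI = 6.09

6.09


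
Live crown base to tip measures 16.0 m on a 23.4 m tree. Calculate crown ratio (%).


Formula: Crown Ratio = (Crown Length / Total Height) * 100
CR = (16.0 m / 23.4 m) * 100
CR = 0.6838 * 100 = 68.4%

68.4


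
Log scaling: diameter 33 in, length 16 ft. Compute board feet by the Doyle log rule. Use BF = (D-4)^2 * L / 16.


Doyle: BF = (D - 4)^2 * L / 16
Adjusted diameter = 33 - 4 = 29 in
(D-4)^2 = 29^2 = 841
BF = 841 * 16 / 16 = 841 BF

841


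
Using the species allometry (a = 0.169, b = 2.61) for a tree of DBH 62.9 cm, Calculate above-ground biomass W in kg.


Formula: W = a * DBH^b  (allometric power law)
DBH^b = 62.9^2.61 = 49485.5253
W = 0.169 * 49485.5253 = 8363.1 kg

8363.1


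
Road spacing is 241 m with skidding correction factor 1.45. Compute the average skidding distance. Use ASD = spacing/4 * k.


Formula: ASD = (spacing / 4) * correction
Uncorrected distance = spacing / 4 = 241 / 4 = 60.25 m
ASD = 60.25 * 1.45 = 87 m

87


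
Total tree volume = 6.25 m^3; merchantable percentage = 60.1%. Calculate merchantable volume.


Formula: MV = V_total * (merchantable_pct / 100)
Merchantable fraction = 60.1% / 100 = 0.601
MV = 6.25 m^3 * 0.601 = 3.756 m^3

3.756


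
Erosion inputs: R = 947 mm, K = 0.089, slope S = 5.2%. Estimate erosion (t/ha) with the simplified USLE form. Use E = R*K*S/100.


Formula: E = R * K * S / 100  (simplified USLE)
R * K = 947 * 0.089 = 84.283
E = 84.283 * 5.2 / 100 = 4.38 t/ha

4.38


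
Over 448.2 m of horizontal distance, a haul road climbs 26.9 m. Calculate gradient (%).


Formula: Gradient = rise / run * 100
Gradient = 26.9 / 448.2 * 100 = 6.0%

6.0


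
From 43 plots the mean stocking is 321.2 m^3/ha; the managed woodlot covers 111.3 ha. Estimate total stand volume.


Formula: Total Volume = Mean Volume per ha * Total Area
Total Volume = 321.2 m^3/ha * 111.3 ha
Total Volume = 35750 m^3

35750


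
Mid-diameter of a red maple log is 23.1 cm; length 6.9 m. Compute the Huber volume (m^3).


Huber: V = Am * L,  Am = pi*(Dm/200)^2
Am = pi*(23.1/200)^2 = 0.04191 m^2
V = 0.04191*6.9 = 0.2892 m^3

0.2892


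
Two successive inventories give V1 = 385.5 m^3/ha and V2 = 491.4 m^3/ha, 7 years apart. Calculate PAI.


Formula: PAI = (V_T2 - V_T1) / (T2 - T1)
Volume increment = 491.4 - 385.5 = 105.9 m^3/ha
PAI = 105.9 / 7 = 15.13 m^3/ha/year

15.13


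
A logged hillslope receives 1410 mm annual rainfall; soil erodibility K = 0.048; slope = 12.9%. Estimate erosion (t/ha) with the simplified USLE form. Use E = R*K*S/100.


Formula: E = R * K * S / 100  (simplified USLE)
R * K = 1410 * 0.048 = 67.68
E = 67.68 * 12.9 / 100 = 8.73 t/ha

8.73


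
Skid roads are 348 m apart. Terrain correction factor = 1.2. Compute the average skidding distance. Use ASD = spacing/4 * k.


Formula: ASD = (spacing / 4) * correction
Uncorrected distance = spacing / 4 = 348 / 4 = 87 m
ASD = 87 * 1.2 = 104 m

104


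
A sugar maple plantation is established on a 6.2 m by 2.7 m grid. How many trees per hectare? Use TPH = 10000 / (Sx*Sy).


Formula: TPH = 10000 m^2/ha / (spacing_x * spacing_y)
Area per tree = 6.2 m * 2.7 m = 16.74 m^2
TPH = 10000 / 16.74 = 597 trees/ha

597


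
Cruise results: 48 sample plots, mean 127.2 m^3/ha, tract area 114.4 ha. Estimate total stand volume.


Formula: Total Volume = Mean Volume per ha * Total Area
Total Volume = 127.2 m^3/ha * 114.4 ha
Total Volume = 14552 m^3

14552


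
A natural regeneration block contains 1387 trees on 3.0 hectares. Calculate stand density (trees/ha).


Formula: Stand Density = N_trees / Area_ha
Density = 1387 trees / 3.0 ha
Density = 462 trees/ha

462


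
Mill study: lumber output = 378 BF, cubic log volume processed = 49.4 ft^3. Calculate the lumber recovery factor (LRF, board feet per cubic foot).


Formula: LRF = Lumber Output (BF) / Log Input (ft^3)
LRF = 378 BF / 49.4 ft^3
LRF = 7.65 BF/ft^3

7.65


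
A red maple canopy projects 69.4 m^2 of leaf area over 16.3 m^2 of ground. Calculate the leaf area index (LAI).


Formula: LAI = total leaf area / ground area  (dimensionless)
LAI = 69.4 m^2 / 16.3 m^2
LAI = 4.26

4.26


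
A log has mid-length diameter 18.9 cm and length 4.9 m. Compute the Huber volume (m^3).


Huber: V = Am * L,  Am = pi*(Dm/200)^2
Am = pi*(18.9/200)^2 = 0.028055 m^2
V = 0.028055*4.9 = 0.1375 m^3

0.1375


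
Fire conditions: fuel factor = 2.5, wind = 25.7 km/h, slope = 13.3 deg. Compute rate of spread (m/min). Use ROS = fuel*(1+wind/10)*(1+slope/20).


Formula: ROS = fuel * (1 + wind/10) * (1 + slope/20)
Wind factor = 1 + 25.7/10 = 3.57
Slope factor = 1 + 13.3/20 = 1.665
ROS = 2.5 * 3.57 * 1.665 = 14.86 m/min

14.86


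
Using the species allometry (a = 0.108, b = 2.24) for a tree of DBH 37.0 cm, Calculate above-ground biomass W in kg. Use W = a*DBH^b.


Formula: W = a * DBH^b  (allometric power law)
DBH^b = 37.0^2.24 = 3256.6558
W = 0.108 * 3256.6558 = 351.7 kg

351.7


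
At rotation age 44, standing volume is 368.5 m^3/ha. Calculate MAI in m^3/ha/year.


Formula: MAI = Total Volume / Stand Age
MAI = 368.5 m^3/ha / 44 years
MAI = 8.38 m^3/ha/year

8.38


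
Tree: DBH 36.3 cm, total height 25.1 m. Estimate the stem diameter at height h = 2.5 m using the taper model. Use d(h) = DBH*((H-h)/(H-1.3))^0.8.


Taper: d(h) = DBH * ((H - h) / (H - 1.3))^0.8
Numerator = H - h = 25.1 - 2.5 = 22.6 m
Denominator = H - 1.3 = 25.1 - 1.3 = 23.8 m
Ratio = 22.6 / 23.8 = 0.94958
d = 36.3 * 0.94958^0.8 = 34.8 cm

34.8


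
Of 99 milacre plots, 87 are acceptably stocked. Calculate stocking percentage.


Formula: Stocking % = stocked plots / total plots * 100
Stocking = 87 / 99 * 100
Stocking = 0.8788 * 100 = 87.9%

87.9


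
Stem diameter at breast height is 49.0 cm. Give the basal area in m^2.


Formula: BA = pi * (DBH/2)^2 / 10000  (cm^2 to m^2)
Radius = DBH/2 = 49.0/2 = 24.5 cm
BA = pi * 24.5^2 / 10000
   = 1885.741 cm^2 / 10000
   = 0.1886 m^2

0.1886


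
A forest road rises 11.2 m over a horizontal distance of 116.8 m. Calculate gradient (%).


Formula: Gradient = rise / run * 100
Gradient = 11.2 / 116.8 * 100 = 9.6%

9.6


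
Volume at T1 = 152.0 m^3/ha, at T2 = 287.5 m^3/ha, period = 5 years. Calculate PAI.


Formula: PAI = (V_T2 - V_T1) / (T2 - T1)
Volume increment = 287.5 - 152.0 = 135.5 m^3/ha
PAI = 135.5 / 5 = 27.1 m^3/ha/year

27.1


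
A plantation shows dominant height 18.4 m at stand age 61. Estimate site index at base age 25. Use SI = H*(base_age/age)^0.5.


Formula: SI = H_dom * (base_age / age)^0.5
Age ratio = 25 / 61 = 0.40984
sqrt(age_ratio) = 0.64018
SI = 18.4 * 0.64018 = 11.8 m

11.8


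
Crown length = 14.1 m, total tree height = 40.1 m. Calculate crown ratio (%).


Formula: Crown Ratio = (Crown Length / Total Height) * 100
CR = (14.1 m / 40.1 m) * 100
CR = 0.3516 * 100 = 35.2%

35.2


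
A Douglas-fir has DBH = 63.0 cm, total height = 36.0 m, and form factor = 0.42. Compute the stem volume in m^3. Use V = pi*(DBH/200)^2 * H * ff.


Formula: V = pi * (DBH/200)^2 * H * ff
Radius = DBH/200 = 63.0/200 = 0.315 m
Radius^2 = 0.315^2 = 0.099225 m^2
V = pi * 0.099225 * 36.0 * 0.42
V = 4.713 m^3

4.713


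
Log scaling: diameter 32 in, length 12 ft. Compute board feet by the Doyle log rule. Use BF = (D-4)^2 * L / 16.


Doyle: BF = (D - 4)^2 * L / 16
Adjusted diameter = 32 - 4 = 28 in
(D-4)^2 = 28^2 = 784
BF = 784 * 12 / 16 = 588 BF

588


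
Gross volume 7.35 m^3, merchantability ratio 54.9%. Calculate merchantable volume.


Formula: MV = V_total * (merchantable_pct / 100)
Merchantable fraction = 54.9% / 100 = 0.549
MV = 7.35 m^3 * 0.549 = 4.035 m^3

4.035


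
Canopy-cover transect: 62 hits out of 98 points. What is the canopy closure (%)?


Formula: Canopy closure = covered points / total points * 100
Closure = 62 / 98 * 100
Closure = 0.6327 * 100 = 63.3%

63.3


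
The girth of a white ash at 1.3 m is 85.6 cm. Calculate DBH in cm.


Formula: DBH = C / pi
DBH = 85.6 / pi
pi = 3.14159...
DBH = 27.2 cm

27.2


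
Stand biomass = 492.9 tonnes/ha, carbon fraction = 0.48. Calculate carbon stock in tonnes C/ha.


Formula: Carbon Stock = Biomass * Carbon Fraction
C = 492.9 t/ha * 0.48
C = 236.6 t C/ha

236.6


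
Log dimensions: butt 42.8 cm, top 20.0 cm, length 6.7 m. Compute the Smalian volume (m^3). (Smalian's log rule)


Smalian: V = (A1 + A2)/2 * L,  A = pi*(D/200)^2
A1 = pi*(42.8/200)^2 = 0.143872 m^2
A2 = pi*(20.0/200)^2 = 0.031416 m^2
V = (0.143872+0.031416)/2*6.7 = 0.5872 m^3

0.5872


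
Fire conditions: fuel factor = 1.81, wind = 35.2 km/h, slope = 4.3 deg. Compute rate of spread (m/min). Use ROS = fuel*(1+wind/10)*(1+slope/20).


Formula: ROS = fuel * (1 + wind/10) * (1 + slope/20)
Wind factor = 1 + 35.2/10 = 4.52
Slope factor = 1 + 4.3/20 = 1.215
ROS = 1.81 * 4.52 * 1.215 = 9.94 m/min

9.94


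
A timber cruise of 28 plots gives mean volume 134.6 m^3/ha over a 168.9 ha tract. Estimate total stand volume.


Formula: Total Volume = Mean Volume per ha * Total Area
Total Volume = 134.6 m^3/ha * 168.9 ha
Total Volume = 22734 m^3

22734


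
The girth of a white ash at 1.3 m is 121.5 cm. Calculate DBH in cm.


Formula: DBH = C / pi
DBH = 121.5 / pi
pi = 3.14159...
DBH = 38.7 cm

38.7


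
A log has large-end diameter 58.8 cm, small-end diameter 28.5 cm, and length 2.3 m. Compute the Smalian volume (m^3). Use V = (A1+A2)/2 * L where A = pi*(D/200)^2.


Smalian: V = (A1 + A2)/2 * L,  A = pi*(D/200)^2
A1 = pi*(58.8/200)^2 = 0.271547 m^2
A2 = pi*(28.5/200)^2 = 0.063794 m^2
V = (0.271547+0.063794)/2*2.3 = 0.3856 m^3

0.3856


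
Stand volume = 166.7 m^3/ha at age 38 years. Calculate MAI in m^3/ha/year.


Formula: MAI = Total Volume / Stand Age
MAI = 166.7 m^3/ha / 38 years
MAI = 4.39 m^3/ha/year

4.39


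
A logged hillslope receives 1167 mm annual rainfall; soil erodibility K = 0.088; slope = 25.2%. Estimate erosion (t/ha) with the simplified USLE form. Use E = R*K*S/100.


Formula: E = R * K * S / 100  (simplified USLE)
R * K = 1167 * 0.088 = 102.696
E = 102.696 * 25.2 / 100 = 25.88 t/ha

25.88


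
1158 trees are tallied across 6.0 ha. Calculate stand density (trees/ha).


Formula: Stand Density = N_trees / Area_ha
Density = 1158 trees / 6.0 ha
Density = 193 trees/ha

193


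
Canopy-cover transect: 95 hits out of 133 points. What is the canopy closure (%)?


Formula: Canopy closure = covered points / total points * 100
Closure = 95 / 133 * 100
Closure = 0.7143 * 100 = 71.4%

71.4


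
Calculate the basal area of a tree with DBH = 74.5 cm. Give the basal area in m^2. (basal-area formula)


Formula: BA = pi * (DBH/2)^2 / 10000  (cm^2 to m^2)
Radius = DBH/2 = 74.5/2 = 37.25 cm
BA = pi * 37.25^2 / 10000
   = 4359.1562 cm^2 / 10000
   = 0.4359 m^2

0.4359


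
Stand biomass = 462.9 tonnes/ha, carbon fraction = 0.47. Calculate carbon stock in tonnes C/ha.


Formula: Carbon Stock = Biomass * Carbon Fraction
C = 462.9 t/ha * 0.47
C = 217.6 t C/ha

217.6


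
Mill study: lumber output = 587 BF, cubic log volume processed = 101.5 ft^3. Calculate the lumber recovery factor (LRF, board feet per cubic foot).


Formula: LRF = Lumber Output (BF) / Log Input (ft^3)
LRF = 587 BF / 101.5 ft^3
LRF = 5.78 BF/ft^3

5.78


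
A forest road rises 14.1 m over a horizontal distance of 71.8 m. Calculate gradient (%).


Formula: Gradient = rise / run * 100
Gradient = 14.1 / 71.8 * 100 = 19.6%

19.6


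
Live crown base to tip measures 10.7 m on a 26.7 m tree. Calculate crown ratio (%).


Formula: Crown Ratio = (Crown Length / Total Height) * 100
CR = (10.7 m / 26.7 m) * 100
CR = 0.4007 * 100 = 40.1%

40.1


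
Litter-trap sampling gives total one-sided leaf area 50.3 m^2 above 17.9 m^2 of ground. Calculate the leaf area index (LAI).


Formula: LAI = total leaf area / ground area  (dimensionless)
LAI = 50.3 m^2 / 17.9 m^2
LAI = 2.81

2.81


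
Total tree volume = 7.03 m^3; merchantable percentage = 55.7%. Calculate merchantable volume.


Formula: MV = V_total * (merchantable_pct / 100)
Merchantable fraction = 55.7% / 100 = 0.557
MV = 7.03 m^3 * 0.557 = 3.916 m^3

3.916


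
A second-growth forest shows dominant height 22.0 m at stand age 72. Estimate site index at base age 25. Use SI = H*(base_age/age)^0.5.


Formula: SI = H_dom * (base_age / age)^0.5
Age ratio = 25 / 72 = 0.34722
sqrt(age_ratio) = 0.58926
SI = 22.0 * 0.58926 = 13.0 m

13.0


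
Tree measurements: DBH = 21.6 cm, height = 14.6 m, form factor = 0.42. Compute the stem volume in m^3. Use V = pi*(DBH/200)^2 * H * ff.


Formula: V = pi * (DBH/200)^2 * H * ff
Radius = DBH/200 = 21.6/200 = 0.108 m
Radius^2 = 0.108^2 = 0.011664 m^2
V = pi * 0.011664 * 14.6 * 0.42
V = 0.225 m^3

0.225


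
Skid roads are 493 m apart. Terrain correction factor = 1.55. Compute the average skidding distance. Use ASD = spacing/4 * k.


Formula: ASD = (spacing / 4) * correction
Uncorrected distance = spacing / 4 = 493 / 4 = 123.25 m
ASD = 123.25 * 1.55 = 191 m

191


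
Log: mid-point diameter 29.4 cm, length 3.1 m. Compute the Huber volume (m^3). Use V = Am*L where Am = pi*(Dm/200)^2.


Huber: V = Am * L,  Am = pi*(Dm/200)^2
Am = pi*(29.4/200)^2 = 0.067887 m^2
V = 0.067887*3.1 = 0.2104 m^3

0.2104


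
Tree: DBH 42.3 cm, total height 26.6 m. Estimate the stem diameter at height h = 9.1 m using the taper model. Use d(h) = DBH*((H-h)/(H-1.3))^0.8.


Taper: d(h) = DBH * ((H - h) / (H - 1.3))^0.8
Numerator = H - h = 26.6 - 9.1 = 17.5 m
Denominator = H - 1.3 = 26.6 - 1.3 = 25.3 m
Ratio = 17.5 / 25.3 = 0.6917
d = 42.3 * 0.6917^0.8 = 31.5 cm

31.5


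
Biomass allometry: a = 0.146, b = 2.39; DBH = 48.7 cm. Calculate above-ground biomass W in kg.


Formula: W = a * DBH^b  (allometric power law)
DBH^b = 48.7^2.39 = 10794.2934
W = 0.146 * 10794.2934 = 1576.0 kg

1576.0


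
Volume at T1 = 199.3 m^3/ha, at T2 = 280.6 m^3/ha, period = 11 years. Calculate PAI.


Formula: PAI = (V_T2 - V_T1) / (T2 - T1)
Volume increment = 280.6 - 199.3 = 81.3 m^3/ha
PAI = 81.3 / 11 = 7.39 m^3/ha/year

7.39


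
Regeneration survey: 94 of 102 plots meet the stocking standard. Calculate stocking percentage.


Formula: Stocking % = stocked plots / total plots * 100
Stocking = 94 / 102 * 100
Stocking = 0.9216 * 100 = 92.2%

92.2


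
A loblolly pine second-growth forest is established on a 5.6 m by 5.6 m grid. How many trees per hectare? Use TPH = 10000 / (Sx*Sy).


Formula: TPH = 10000 m^2/ha / (spacing_x * spacing_y)
Area per tree = 5.6 m * 5.6 m = 31.36 m^2
TPH = 10000 / 31.36 = 319 trees/ha

319


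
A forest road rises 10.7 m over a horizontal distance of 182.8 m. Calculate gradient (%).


Formula: Gradient = rise / run * 100
Gradient = 10.7 / 182.8 * 100 = 5.9%

5.9


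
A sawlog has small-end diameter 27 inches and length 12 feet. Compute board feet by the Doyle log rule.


Doyle: BF = (D - 4)^2 * L / 16
Adjusted diameter = 27 - 4 = 23 in
(D-4)^2 = 23^2 = 529
BF = 529 * 12 / 16 = 397 BF

397


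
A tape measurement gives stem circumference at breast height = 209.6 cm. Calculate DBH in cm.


Formula: DBH = C / pi
DBH = 209.6 / pi
pi = 3.14159...
DBH = 66.7 cm

66.7


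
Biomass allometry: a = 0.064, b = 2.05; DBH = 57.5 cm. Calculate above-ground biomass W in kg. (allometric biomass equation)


Formula: W = a * DBH^b  (allometric power law)
DBH^b = 57.5^2.05 = 4048.7325
W = 0.064 * 4048.7325 = 259.1 kg

259.1


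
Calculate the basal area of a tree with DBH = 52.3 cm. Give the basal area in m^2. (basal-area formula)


Formula: BA = pi * (DBH/2)^2 / 10000  (cm^2 to m^2)
Radius = DBH/2 = 52.3/2 = 26.15 cm
BA = pi * 26.15^2 / 10000
   = 2148.2917 cm^2 / 10000
   = 0.2148 m^2

0.2148


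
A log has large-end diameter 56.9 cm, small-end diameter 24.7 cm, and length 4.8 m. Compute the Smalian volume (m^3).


Smalian: V = (A1 + A2)/2 * L,  A = pi*(D/200)^2
A1 = pi*(56.9/200)^2 = 0.254281 m^2
A2 = pi*(24.7/200)^2 = 0.047916 m^2
V = (0.254281+0.047916)/2*4.8 = 0.7253 m^3

0.7253


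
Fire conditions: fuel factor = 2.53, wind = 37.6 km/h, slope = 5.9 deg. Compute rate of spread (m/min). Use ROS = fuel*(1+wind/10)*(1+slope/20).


Formula: ROS = fuel * (1 + wind/10) * (1 + slope/20)
Wind factor = 1 + 37.6/10 = 4.76
Slope factor = 1 + 5.9/20 = 1.295
ROS = 2.53 * 4.76 * 1.295 = 15.6 m/min

15.6


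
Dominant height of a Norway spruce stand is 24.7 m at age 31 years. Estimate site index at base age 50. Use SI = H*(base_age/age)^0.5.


Formula: SI = H_dom * (base_age / age)^0.5
Age ratio = 50 / 31 = 1.6129
sqrt(age_ratio) = 1.27
SI = 24.7 * 1.27 = 31.4 m

31.4


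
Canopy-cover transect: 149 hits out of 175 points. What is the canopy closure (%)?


Formula: Canopy closure = covered points / total points * 100
Closure = 149 / 175 * 100
Closure = 0.8514 * 100 = 85.1%

85.1


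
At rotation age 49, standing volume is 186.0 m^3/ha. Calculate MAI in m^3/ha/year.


Formula: MAI = Total Volume / Stand Age
MAI = 186.0 m^3/ha / 49 years
MAI = 3.8 m^3/ha/year

3.8


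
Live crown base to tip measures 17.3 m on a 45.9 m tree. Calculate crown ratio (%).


Formula: Crown Ratio = (Crown Length / Total Height) * 100
CR = (17.3 m / 45.9 m) * 100
CR = 0.3769 * 100 = 37.7%

37.7


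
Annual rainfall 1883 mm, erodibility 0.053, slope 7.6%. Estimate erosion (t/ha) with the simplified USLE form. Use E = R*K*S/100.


Formula: E = R * K * S / 100  (simplified USLE)
R * K = 1883 * 0.053 = 99.799
E = 99.799 * 7.6 / 100 = 7.58 t/ha

7.58


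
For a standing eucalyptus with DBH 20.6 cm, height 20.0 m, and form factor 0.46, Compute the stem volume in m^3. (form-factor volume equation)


Formula: V = pi * (DBH/200)^2 * H * ff
Radius = DBH/200 = 20.6/200 = 0.103 m
Radius^2 = 0.103^2 = 0.010609 m^2
V = pi * 0.010609 * 20.0 * 0.46
V = 0.307 m^3

0.307


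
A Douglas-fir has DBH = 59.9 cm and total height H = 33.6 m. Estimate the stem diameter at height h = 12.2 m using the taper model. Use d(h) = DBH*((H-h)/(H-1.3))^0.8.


Taper: d(h) = DBH * ((H - h) / (H - 1.3))^0.8
Numerator = H - h = 33.6 - 12.2 = 21.4 m
Denominator = H - 1.3 = 33.6 - 1.3 = 32.3 m
Ratio = 21.4 / 32.3 = 0.66254
d = 59.9 * 0.66254^0.8 = 43.1 cm

43.1


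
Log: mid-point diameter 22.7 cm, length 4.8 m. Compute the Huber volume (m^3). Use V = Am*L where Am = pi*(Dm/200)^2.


Huber: V = Am * L,  Am = pi*(Dm/200)^2
Am = pi*(22.7/200)^2 = 0.040471 m^2
V = 0.040471*4.8 = 0.1943 m^3

0.1943


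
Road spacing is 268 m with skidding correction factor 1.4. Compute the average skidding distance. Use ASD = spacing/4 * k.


Formula: ASD = (spacing / 4) * correction
Uncorrected distance = spacing / 4 = 268 / 4 = 67 m
ASD = 67 * 1.4 = 94 m

94


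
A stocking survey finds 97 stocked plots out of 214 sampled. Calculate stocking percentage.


Formula: Stocking % = stocked plots / total plots * 100
Stocking = 97 / 214 * 100
Stocking = 0.4533 * 100 = 45.3%

45.3


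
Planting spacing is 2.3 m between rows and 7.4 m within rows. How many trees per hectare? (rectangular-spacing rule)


Formula: TPH = 10000 m^2/ha / (spacing_x * spacing_y)
Area per tree = 2.3 m * 7.4 m = 17.02 m^2
TPH = 10000 / 17.02 = 588 trees/ha

588


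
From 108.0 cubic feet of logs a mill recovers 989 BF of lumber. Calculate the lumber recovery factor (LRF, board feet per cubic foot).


Formula: LRF = Lumber Output (BF) / Log Input (ft^3)
LRF = 989 BF / 108.0 ft^3
LRF = 9.16 BF/ft^3

9.16


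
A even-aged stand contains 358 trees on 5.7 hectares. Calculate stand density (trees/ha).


Formula: Stand Density = N_trees / Area_ha
Density = 358 trees / 5.7 ha
Density = 63 trees/ha

63


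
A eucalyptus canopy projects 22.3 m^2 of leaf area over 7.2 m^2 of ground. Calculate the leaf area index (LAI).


Formula: LAI = total leaf area / ground area  (dimensionless)
LAI = 22.3 m^2 / 7.2 m^2
LAI = 3.1

3.1


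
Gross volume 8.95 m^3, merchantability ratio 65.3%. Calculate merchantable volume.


Formula: MV = V_total * (merchantable_pct / 100)
Merchantable fraction = 65.3% / 100 = 0.653
MV = 8.95 m^3 * 0.653 = 5.844 m^3

5.844


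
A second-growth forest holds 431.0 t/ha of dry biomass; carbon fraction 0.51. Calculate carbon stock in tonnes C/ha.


Formula: Carbon Stock = Biomass * Carbon Fraction
C = 431.0 t/ha * 0.51
C = 219.8 t C/ha

219.8


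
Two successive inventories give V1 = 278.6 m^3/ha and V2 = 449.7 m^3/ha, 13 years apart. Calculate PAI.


Formula: PAI = (V_T2 - V_T1) / (T2 - T1)
Volume increment = 449.7 - 278.6 = 171.1 m^3/ha
PAI = 171.1 / 13 = 13.16 m^3/ha/year

13.16


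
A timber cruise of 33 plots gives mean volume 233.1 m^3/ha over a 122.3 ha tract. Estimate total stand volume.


Formula: Total Volume = Mean Volume per ha * Total Area
Total Volume = 233.1 m^3/ha * 122.3 ha
Total Volume = 28508 m^3

28508


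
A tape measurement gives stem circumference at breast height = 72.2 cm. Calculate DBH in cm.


Formula: DBH = C / pi
DBH = 72.2 / pi
pi = 3.14159...
DBH = 23.0 cm

23.0


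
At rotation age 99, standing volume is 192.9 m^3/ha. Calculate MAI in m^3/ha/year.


Formula: MAI = Total Volume / Stand Age
MAI = 192.9 m^3/ha / 99 years
MAI = 1.95 m^3/ha/year

1.95


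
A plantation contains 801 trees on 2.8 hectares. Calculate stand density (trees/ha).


Formula: Stand Density = N_trees / Area_ha
Density = 801 trees / 2.8 ha
Density = 286 trees/ha

286


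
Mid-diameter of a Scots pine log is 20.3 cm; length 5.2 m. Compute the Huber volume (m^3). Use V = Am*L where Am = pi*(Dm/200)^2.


Huber: V = Am * L,  Am = pi*(Dm/200)^2
Am = pi*(20.3/200)^2 = 0.032365 m^2
V = 0.032365*5.2 = 0.1683 m^3

0.1683


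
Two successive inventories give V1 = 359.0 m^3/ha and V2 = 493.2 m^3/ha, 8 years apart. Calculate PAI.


Formula: PAI = (V_T2 - V_T1) / (T2 - T1)
Volume increment = 493.2 - 359.0 = 134.2 m^3/ha
PAI = 134.2 / 8 = 16.78 m^3/ha/year

16.78


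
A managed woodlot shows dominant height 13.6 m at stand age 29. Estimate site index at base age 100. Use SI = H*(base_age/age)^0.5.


Formula: SI = H_dom * (base_age / age)^0.5
Age ratio = 100 / 29 = 3.44828
sqrt(age_ratio) = 1.85695
SI = 13.6 * 1.85695 = 25.3 m

25.3


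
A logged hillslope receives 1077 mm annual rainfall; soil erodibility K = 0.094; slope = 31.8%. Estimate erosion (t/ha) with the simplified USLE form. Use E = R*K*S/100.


Formula: E = R * K * S / 100  (simplified USLE)
R * K = 1077 * 0.094 = 101.238
E = 101.238 * 31.8 / 100 = 32.19 t/ha

32.19


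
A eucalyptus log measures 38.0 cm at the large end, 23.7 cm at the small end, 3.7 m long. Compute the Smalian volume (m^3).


Smalian: V = (A1 + A2)/2 * L,  A = pi*(D/200)^2
A1 = pi*(38.0/200)^2 = 0.113411 m^2
A2 = pi*(23.7/200)^2 = 0.044115 m^2
V = (0.113411+0.044115)/2*3.7 = 0.2914 m^3

0.2914


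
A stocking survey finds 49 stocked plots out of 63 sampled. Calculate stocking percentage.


Formula: Stocking % = stocked plots / total plots * 100
Stocking = 49 / 63 * 100
Stocking = 0.7778 * 100 = 77.8%

77.8


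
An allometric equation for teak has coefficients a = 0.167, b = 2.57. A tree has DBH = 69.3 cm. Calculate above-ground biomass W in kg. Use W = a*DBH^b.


Formula: W = a * DBH^b  (allometric power law)
DBH^b = 69.3^2.57 = 53787.8782
W = 0.167 * 53787.8782 = 8982.6 kg

8982.6


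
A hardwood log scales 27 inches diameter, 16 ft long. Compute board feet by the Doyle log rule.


Doyle: BF = (D - 4)^2 * L / 16
Adjusted diameter = 27 - 4 = 23 in
(D-4)^2 = 23^2 = 529
BF = 529 * 16 / 16 = 529 BF

529


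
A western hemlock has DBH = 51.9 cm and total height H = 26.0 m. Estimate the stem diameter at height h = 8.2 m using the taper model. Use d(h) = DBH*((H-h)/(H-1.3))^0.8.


Taper: d(h) = DBH * ((H - h) / (H - 1.3))^0.8
Numerator = H - h = 26.0 - 8.2 = 17.8 m
Denominator = H - 1.3 = 26.0 - 1.3 = 24.7 m
Ratio = 17.8 / 24.7 = 0.72065
d = 51.9 * 0.72065^0.8 = 39.9 cm

39.9


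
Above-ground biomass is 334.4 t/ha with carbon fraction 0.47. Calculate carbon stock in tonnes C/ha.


Formula: Carbon Stock = Biomass * Carbon Fraction
C = 334.4 t/ha * 0.47
C = 157.2 t C/ha

157.2


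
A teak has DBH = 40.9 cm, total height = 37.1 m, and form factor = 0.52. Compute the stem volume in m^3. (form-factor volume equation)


Formula: V = pi * (DBH/200)^2 * H * ff
Radius = DBH/200 = 40.9/200 = 0.2045 m
Radius^2 = 0.2045^2 = 0.04182025 m^2
V = pi * 0.04182025 * 37.1 * 0.52
V = 2.535 m^3

2.535


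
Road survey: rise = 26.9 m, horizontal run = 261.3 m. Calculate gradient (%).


Formula: Gradient = rise / run * 100
Gradient = 26.9 / 261.3 * 100 = 10.3%

10.3


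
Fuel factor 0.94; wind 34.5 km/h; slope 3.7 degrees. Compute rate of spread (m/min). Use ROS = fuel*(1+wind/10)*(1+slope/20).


Formula: ROS = fuel * (1 + wind/10) * (1 + slope/20)
Wind factor = 1 + 34.5/10 = 4.45
Slope factor = 1 + 3.7/20 = 1.185
ROS = 0.94 * 4.45 * 1.185 = 4.96 m/min

4.96


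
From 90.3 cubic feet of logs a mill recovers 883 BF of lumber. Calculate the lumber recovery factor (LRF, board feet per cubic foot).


Formula: LRF = Lumber Output (BF) / Log Input (ft^3)
LRF = 883 BF / 90.3 ft^3
LRF = 9.78 BF/ft^3

9.78


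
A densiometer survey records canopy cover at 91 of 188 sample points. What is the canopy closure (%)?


Formula: Canopy closure = covered points / total points * 100
Closure = 91 / 188 * 100
Closure = 0.484 * 100 = 48.4%

48.4


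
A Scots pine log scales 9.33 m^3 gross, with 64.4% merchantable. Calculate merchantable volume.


Formula: MV = V_total * (merchantable_pct / 100)
Merchantable fraction = 64.4% / 100 = 0.644
MV = 9.33 m^3 * 0.644 = 6.009 m^3

6.009


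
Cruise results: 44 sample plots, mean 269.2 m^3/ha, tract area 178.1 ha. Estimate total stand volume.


Formula: Total Volume = Mean Volume per ha * Total Area
Total Volume = 269.2 m^3/ha * 178.1 ha
Total Volume = 47945 m^3

47945


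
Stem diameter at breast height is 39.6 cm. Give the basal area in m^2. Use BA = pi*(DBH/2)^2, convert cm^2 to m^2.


Formula: BA = pi * (DBH/2)^2 / 10000  (cm^2 to m^2)
Radius = DBH/2 = 39.6/2 = 19.8 cm
BA = pi * 19.8^2 / 10000
   = 1231.63 cm^2 / 10000
   = 0.1232 m^2

0.1232


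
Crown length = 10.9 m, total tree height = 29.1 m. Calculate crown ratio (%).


Formula: Crown Ratio = (Crown Length / Total Height) * 100
CR = (10.9 m / 29.1 m) * 100
CR = 0.3746 * 100 = 37.5%

37.5


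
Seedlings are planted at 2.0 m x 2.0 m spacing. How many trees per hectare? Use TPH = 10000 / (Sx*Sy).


Formula: TPH = 10000 m^2/ha / (spacing_x * spacing_y)
Area per tree = 2.0 m * 2.0 m = 4.0 m^2
TPH = 10000 / 4.0 = 2500 trees/ha

2500


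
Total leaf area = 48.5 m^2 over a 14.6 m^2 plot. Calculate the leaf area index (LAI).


Formula: LAI = total leaf area / ground area  (dimensionless)
LAI = 48.5 m^2 / 14.6 m^2
LAI = 3.32

3.32


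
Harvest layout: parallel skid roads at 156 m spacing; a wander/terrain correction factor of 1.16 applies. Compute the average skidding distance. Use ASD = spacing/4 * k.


Formula: ASD = (spacing / 4) * correction
Uncorrected distance = spacing / 4 = 156 / 4 = 39 m
ASD = 39 * 1.16 = 45 m

45


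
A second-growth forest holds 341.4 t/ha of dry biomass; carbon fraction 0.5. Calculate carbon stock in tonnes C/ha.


Formula: Carbon Stock = Biomass * Carbon Fraction
C = 341.4 t/ha * 0.5
C = 170.7 t C/ha

170.7


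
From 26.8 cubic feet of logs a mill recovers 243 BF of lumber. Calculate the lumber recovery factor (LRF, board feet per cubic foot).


Formula: LRF = Lumber Output (BF) / Log Input (ft^3)
LRF = 243 BF / 26.8 ft^3
LRF = 9.07 BF/ft^3

9.07


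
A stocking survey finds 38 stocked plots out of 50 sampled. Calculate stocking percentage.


Formula: Stocking % = stocked plots / total plots * 100
Stocking = 38 / 50 * 100
Stocking = 0.76 * 100 = 76.0%

76.0


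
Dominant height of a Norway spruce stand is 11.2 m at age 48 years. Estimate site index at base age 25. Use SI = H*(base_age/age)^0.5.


Formula: SI = H_dom * (base_age / age)^0.5
Age ratio = 25 / 48 = 0.52083
sqrt(age_ratio) = 0.72169
SI = 11.2 * 0.72169 = 8.1 m

8.1


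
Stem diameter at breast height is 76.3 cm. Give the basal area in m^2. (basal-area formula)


Formula: BA = pi * (DBH/2)^2 / 10000  (cm^2 to m^2)
Radius = DBH/2 = 76.3/2 = 38.15 cm
BA = pi * 38.15^2 / 10000
   = 4572.3446 cm^2 / 10000
   = 0.4572 m^2

0.4572


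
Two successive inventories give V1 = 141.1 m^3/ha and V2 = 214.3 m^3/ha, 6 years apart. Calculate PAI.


Formula: PAI = (V_T2 - V_T1) / (T2 - T1)
Volume increment = 214.3 - 141.1 = 73.2 m^3/ha
PAI = 73.2 / 6 = 12.2 m^3/ha/year

12.2


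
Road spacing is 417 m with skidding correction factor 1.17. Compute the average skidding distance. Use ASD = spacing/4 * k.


Formula: ASD = (spacing / 4) * correction
Uncorrected distance = spacing / 4 = 417 / 4 = 104.25 m
ASD = 104.25 * 1.17 = 122 m

122


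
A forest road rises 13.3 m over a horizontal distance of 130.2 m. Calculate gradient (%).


Formula: Gradient = rise / run * 100
Gradient = 13.3 / 130.2 * 100 = 10.2%

10.2


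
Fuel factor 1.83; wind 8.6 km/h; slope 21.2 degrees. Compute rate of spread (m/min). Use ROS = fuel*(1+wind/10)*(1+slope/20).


Formula: ROS = fuel * (1 + wind/10) * (1 + slope/20)
Wind factor = 1 + 8.6/10 = 1.86
Slope factor = 1 + 21.2/20 = 2.06
ROS = 1.83 * 1.86 * 2.06 = 7.01 m/min

7.01


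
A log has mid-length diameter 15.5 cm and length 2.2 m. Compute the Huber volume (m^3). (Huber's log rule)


Huber: V = Am * L,  Am = pi*(Dm/200)^2
Am = pi*(15.5/200)^2 = 0.018869 m^2
V = 0.018869*2.2 = 0.0415 m^3

0.0415


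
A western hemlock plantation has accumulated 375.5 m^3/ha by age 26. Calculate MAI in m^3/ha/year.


Formula: MAI = Total Volume / Stand Age
MAI = 375.5 m^3/ha / 26 years
MAI = 14.44 m^3/ha/year

14.44


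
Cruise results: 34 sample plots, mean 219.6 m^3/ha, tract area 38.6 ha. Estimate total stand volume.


Formula: Total Volume = Mean Volume per ha * Total Area
Total Volume = 219.6 m^3/ha * 38.6 ha
Total Volume = 8477 m^3

8477


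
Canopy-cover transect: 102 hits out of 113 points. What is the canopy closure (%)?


Formula: Canopy closure = covered points / total points * 100
Closure = 102 / 113 * 100
Closure = 0.9027 * 100 = 90.3%

90.3


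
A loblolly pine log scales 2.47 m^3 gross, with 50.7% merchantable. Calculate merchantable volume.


Formula: MV = V_total * (merchantable_pct / 100)
Merchantable fraction = 50.7% / 100 = 0.507
MV = 2.47 m^3 * 0.507 = 1.252 m^3

1.252


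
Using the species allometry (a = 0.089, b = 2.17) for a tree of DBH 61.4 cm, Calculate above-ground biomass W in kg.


Formula: W = a * DBH^b  (allometric power law)
DBH^b = 61.4^2.17 = 7591.461
W = 0.089 * 7591.461 = 675.6 kg

675.6


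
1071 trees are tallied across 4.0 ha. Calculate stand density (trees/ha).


Formula: Stand Density = N_trees / Area_ha
Density = 1071 trees / 4.0 ha
Density = 268 trees/ha

268


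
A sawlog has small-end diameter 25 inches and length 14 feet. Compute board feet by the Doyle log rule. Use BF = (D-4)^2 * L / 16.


Doyle: BF = (D - 4)^2 * L / 16
Adjusted diameter = 25 - 4 = 21 in
(D-4)^2 = 21^2 = 441
BF = 441 * 14 / 16 = 386 BF

386


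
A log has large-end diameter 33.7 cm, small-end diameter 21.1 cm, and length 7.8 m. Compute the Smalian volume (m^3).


Smalian: V = (A1 + A2)/2 * L,  A = pi*(D/200)^2
A1 = pi*(33.7/200)^2 = 0.089197 m^2
A2 = pi*(21.1/200)^2 = 0.034967 m^2
V = (0.089197+0.034967)/2*7.8 = 0.4842 m^3

0.4842


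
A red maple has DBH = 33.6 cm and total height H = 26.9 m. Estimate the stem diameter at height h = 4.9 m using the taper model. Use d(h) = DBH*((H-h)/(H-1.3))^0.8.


Taper: d(h) = DBH * ((H - h) / (H - 1.3))^0.8
Numerator = H - h = 26.9 - 4.9 = 22.0 m
Denominator = H - 1.3 = 26.9 - 1.3 = 25.6 m
Ratio = 22.0 / 25.6 = 0.85938
d = 33.6 * 0.85938^0.8 = 29.8 cm

29.8


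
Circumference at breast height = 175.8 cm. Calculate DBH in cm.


Formula: DBH = C / pi
DBH = 175.8 / pi
pi = 3.14159...
DBH = 56.0 cm

56.0


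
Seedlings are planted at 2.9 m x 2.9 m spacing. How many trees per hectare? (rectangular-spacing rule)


Formula: TPH = 10000 m^2/ha / (spacing_x * spacing_y)
Area per tree = 2.9 m * 2.9 m = 8.41 m^2
TPH = 10000 / 8.41 = 1189 trees/ha

1189


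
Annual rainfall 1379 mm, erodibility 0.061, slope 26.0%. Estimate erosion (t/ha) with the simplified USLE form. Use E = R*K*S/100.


Formula: E = R * K * S / 100  (simplified USLE)
R * K = 1379 * 0.061 = 84.119
E = 84.119 * 26.0 / 100 = 21.87 t/ha

21.87


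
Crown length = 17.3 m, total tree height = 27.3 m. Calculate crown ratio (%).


Formula: Crown Ratio = (Crown Length / Total Height) * 100
CR = (17.3 m / 27.3 m) * 100
CR = 0.6337 * 100 = 63.4%

63.4


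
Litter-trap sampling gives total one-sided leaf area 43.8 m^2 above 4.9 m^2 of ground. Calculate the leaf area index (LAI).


Formula: LAI = total leaf area / ground area  (dimensionless)
LAI = 43.8 m^2 / 4.9 m^2
LAI = 8.94

8.94


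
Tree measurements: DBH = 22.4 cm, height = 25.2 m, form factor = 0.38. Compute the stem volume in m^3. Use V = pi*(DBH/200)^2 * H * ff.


Formula: V = pi * (DBH/200)^2 * H * ff
Radius = DBH/200 = 22.4/200 = 0.112 m
Radius^2 = 0.112^2 = 0.012544 m^2
V = pi * 0.012544 * 25.2 * 0.38
V = 0.377 m^3

0.377


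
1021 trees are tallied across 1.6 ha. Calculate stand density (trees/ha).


Formula: Stand Density = N_trees / Area_ha
Density = 1021 trees / 1.6 ha
Density = 638 trees/ha

638


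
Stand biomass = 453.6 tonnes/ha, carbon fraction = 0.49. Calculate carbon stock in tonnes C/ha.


Formula: Carbon Stock = Biomass * Carbon Fraction
C = 453.6 t/ha * 0.49
C = 222.3 t C/ha

222.3


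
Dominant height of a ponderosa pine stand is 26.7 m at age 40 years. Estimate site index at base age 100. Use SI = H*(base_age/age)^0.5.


Formula: SI = H_dom * (base_age / age)^0.5
Age ratio = 100 / 40 = 2.5
sqrt(age_ratio) = 1.58114
SI = 26.7 * 1.58114 = 42.2 m

42.2


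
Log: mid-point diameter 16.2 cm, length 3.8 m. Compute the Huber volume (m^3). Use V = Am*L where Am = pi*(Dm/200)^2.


Huber: V = Am * L,  Am = pi*(Dm/200)^2
Am = pi*(16.2/200)^2 = 0.020612 m^2
V = 0.020612*3.8 = 0.0783 m^3

0.0783


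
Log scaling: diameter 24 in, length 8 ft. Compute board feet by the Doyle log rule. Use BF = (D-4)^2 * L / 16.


Doyle: BF = (D - 4)^2 * L / 16
Adjusted diameter = 24 - 4 = 20 in
(D-4)^2 = 20^2 = 400
BF = 400 * 8 / 16 = 200 BF

200


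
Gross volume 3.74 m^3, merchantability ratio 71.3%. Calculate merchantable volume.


Formula: MV = V_total * (merchantable_pct / 100)
Merchantable fraction = 71.3% / 100 = 0.713
MV = 3.74 m^3 * 0.713 = 2.667 m^3

2.667


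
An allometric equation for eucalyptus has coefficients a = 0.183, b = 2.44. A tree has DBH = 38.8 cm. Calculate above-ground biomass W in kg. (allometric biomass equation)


Formula: W = a * DBH^b  (allometric power law)
DBH^b = 38.8^2.44 = 7529.21
W = 0.183 * 7529.21 = 1377.8 kg

1377.8


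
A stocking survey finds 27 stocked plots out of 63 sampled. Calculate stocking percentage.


Formula: Stocking % = stocked plots / total plots * 100
Stocking = 27 / 63 * 100
Stocking = 0.4286 * 100 = 42.9%

42.9


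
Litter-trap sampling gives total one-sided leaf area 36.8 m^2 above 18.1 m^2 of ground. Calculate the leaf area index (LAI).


Formula: LAI = total leaf area / ground area  (dimensionless)
LAI = 36.8 m^2 / 18.1 m^2
LAI = 2.03

2.03
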